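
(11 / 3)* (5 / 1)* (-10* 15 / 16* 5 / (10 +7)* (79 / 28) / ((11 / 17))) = -49375 / 224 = -220.42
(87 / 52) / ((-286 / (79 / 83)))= -0.01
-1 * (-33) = 33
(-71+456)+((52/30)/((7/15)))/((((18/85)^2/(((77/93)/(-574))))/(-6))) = 555939065/1441314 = 385.72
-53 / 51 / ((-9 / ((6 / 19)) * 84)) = 53 / 122094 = 0.00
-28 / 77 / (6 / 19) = -38 / 33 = -1.15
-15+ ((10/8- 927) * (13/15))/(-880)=-743861/52800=-14.09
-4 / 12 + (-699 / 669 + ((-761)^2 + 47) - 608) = 387055718 / 669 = 578558.62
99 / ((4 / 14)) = 693 / 2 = 346.50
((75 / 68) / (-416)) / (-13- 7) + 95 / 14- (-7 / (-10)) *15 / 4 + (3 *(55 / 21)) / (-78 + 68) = 381903 / 113152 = 3.38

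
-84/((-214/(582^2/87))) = 1528.24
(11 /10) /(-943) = -11 /9430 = -0.00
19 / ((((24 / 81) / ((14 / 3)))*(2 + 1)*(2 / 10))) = 1995 / 4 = 498.75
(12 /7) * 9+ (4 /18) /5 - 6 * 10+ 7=-11821 /315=-37.53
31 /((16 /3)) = 93 /16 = 5.81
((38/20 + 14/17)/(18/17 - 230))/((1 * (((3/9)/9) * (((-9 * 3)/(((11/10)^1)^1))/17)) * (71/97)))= 8398357/27633200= 0.30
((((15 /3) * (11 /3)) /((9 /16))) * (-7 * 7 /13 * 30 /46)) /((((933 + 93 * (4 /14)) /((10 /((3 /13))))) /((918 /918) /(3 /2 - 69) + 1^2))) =-401447200 /112623939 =-3.56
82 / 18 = 41 / 9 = 4.56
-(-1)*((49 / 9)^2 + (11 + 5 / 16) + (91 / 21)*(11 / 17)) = 964085 / 22032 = 43.76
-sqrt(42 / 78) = -sqrt(91) / 13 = -0.73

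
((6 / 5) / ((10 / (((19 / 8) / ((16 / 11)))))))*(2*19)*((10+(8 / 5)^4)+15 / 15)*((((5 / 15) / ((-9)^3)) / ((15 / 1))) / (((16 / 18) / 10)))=-4840649 / 108000000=-0.04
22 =22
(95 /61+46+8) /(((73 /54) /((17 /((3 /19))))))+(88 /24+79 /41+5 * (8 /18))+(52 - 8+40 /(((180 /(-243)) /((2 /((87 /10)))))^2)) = 4480.47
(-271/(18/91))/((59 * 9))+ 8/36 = -22537/9558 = -2.36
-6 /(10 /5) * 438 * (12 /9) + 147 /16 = -27885 /16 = -1742.81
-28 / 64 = -7 / 16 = -0.44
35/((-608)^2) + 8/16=184867/369664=0.50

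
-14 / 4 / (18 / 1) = -7 / 36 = -0.19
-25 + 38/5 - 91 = -542/5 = -108.40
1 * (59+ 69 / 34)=2075 / 34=61.03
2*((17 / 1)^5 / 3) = 946571.33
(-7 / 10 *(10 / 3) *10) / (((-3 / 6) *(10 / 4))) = 56 / 3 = 18.67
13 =13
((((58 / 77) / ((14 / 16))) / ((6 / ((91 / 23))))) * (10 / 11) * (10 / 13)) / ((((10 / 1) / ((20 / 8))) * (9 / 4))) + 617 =324557179 / 525987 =617.04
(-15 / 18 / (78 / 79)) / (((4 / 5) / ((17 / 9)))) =-33575 / 16848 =-1.99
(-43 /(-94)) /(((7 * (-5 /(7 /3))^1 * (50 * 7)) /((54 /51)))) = -129 /1398250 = -0.00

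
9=9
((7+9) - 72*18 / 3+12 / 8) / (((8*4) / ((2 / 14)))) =-1.85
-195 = -195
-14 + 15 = 1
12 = 12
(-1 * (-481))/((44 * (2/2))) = 481/44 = 10.93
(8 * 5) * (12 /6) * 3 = 240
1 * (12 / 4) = 3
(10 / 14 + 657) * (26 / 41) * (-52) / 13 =-478816 / 287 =-1668.35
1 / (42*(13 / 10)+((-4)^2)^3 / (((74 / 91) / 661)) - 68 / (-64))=2960 / 9855304601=0.00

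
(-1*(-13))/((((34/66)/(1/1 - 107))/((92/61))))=-4183608/1037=-4034.34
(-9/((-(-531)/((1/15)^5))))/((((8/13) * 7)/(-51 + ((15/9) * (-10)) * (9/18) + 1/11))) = 5083/16559235000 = 0.00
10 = 10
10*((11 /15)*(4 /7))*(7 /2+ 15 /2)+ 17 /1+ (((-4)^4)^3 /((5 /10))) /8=88081709 /21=4194367.10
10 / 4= 5 / 2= 2.50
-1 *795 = -795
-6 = -6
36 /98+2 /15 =368 /735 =0.50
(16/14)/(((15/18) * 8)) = 6/35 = 0.17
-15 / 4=-3.75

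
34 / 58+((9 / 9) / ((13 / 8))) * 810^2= 152215421 / 377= 403754.43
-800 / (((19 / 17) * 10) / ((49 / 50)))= -6664 / 95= -70.15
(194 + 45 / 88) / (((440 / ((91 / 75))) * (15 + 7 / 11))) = 1557647 / 45408000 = 0.03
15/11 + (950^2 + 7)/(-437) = -9921022/4807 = -2063.87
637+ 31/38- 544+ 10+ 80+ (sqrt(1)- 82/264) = 462739/2508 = 184.51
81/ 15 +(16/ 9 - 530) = -23527/ 45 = -522.82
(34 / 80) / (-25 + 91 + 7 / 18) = 153 / 23900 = 0.01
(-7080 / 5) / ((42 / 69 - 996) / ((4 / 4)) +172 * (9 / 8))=65136 / 36887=1.77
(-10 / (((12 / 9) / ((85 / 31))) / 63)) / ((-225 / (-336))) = -59976 / 31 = -1934.71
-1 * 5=-5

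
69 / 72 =23 / 24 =0.96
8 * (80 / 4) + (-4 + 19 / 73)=156.26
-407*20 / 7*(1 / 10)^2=-11.63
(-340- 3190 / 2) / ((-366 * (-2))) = -645 / 244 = -2.64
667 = 667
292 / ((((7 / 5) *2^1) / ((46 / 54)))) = 16790 / 189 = 88.84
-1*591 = -591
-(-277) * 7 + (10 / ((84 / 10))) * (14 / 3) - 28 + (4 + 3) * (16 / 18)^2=155689 / 81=1922.09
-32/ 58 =-16/ 29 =-0.55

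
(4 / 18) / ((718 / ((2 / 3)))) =2 / 9693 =0.00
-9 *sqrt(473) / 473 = -0.41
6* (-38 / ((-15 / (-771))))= -58596 / 5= -11719.20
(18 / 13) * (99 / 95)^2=176418 / 117325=1.50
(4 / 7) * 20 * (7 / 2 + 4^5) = 82200 / 7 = 11742.86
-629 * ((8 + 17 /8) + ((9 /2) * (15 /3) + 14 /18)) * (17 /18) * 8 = -25716665 /162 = -158744.85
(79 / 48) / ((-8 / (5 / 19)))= -395 / 7296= -0.05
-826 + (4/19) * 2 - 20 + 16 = -15762/19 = -829.58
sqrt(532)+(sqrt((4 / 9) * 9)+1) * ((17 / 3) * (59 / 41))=2 * sqrt(133)+1003 / 41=47.53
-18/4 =-9/2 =-4.50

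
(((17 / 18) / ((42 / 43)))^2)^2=285541678321 / 326653399296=0.87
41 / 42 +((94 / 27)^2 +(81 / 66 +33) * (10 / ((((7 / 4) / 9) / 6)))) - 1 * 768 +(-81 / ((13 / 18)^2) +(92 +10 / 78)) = 184862856055 / 18972954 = 9743.49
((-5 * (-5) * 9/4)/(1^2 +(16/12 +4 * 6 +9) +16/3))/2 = 675/976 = 0.69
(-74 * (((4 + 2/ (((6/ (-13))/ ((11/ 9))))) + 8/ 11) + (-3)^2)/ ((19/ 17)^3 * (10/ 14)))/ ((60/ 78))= -41421345784/ 50928075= -813.33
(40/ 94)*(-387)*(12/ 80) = -1161/ 47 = -24.70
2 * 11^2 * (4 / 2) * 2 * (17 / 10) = 8228 / 5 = 1645.60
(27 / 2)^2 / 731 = 729 / 2924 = 0.25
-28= -28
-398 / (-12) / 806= 0.04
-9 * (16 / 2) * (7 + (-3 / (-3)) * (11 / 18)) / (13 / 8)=-4384 / 13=-337.23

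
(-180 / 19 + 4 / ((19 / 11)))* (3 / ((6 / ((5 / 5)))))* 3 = -204 / 19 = -10.74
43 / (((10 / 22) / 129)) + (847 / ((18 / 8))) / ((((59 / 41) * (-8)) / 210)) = 4722784 / 885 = 5336.48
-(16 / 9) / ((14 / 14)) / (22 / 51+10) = -68 / 399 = -0.17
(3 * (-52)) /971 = -156 /971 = -0.16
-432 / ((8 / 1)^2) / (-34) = 27 / 136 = 0.20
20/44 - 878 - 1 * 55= -10258/11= -932.55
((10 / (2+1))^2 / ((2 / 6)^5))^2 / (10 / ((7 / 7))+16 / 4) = 3645000 / 7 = 520714.29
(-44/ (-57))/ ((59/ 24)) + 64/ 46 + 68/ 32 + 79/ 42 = 24738583/ 4331544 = 5.71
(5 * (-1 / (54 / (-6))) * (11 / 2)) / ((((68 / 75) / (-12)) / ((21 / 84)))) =-1375 / 136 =-10.11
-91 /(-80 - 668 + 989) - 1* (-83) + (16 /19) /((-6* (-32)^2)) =82.62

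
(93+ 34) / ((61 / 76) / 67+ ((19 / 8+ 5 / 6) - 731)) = -3880104 / 22235125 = -0.17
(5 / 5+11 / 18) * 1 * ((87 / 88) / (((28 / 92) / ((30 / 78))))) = 96715 / 48048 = 2.01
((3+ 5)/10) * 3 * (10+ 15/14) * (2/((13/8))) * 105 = 44640/13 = 3433.85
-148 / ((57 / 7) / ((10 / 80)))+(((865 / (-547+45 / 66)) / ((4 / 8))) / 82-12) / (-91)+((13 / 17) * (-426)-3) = -1691612567441 / 5112089346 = -330.90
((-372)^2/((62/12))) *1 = 26784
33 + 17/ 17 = 34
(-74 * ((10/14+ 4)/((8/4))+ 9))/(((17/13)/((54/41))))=-4129866/4879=-846.46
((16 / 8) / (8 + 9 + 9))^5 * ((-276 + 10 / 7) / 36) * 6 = -961 / 7797153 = -0.00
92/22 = 46/11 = 4.18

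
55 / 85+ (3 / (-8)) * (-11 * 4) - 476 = -15601 / 34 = -458.85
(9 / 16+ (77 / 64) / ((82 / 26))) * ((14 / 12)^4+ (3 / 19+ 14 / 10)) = 1040099731 / 323066880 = 3.22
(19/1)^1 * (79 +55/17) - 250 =22312/17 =1312.47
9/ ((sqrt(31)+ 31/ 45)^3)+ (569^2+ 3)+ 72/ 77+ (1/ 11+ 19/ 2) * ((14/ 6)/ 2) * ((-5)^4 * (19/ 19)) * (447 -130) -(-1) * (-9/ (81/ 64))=39083056875 * sqrt(31)/ 3809507684212+ 108182334032507245697/ 42580464921918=2540656.53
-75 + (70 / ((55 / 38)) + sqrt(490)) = -293 / 11 + 7 * sqrt(10) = -4.50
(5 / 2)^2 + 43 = 197 / 4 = 49.25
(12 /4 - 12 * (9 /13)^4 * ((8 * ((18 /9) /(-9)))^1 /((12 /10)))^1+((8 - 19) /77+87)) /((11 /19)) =356845631 /2199197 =162.26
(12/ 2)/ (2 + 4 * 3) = 3/ 7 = 0.43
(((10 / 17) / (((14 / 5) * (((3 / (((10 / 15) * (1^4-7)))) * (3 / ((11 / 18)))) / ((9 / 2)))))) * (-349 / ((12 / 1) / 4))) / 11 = 8725 / 3213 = 2.72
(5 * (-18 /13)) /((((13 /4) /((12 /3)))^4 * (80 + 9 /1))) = -5898240 /33045077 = -0.18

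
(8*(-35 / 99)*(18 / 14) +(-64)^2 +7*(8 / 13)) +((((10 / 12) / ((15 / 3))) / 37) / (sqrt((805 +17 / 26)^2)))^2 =3167063585566568903 / 773082176107527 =4096.67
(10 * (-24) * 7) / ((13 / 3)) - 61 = -5833 / 13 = -448.69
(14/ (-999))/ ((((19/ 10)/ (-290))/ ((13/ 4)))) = 131950/ 18981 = 6.95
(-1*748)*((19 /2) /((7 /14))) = -14212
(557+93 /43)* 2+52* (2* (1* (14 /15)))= 783928 /645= 1215.39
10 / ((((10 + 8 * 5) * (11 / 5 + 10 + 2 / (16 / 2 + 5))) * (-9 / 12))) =-52 / 2409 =-0.02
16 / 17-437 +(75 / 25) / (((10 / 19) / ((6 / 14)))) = -516003 / 1190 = -433.62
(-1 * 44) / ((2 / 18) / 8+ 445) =-3168 / 32041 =-0.10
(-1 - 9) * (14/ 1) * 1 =-140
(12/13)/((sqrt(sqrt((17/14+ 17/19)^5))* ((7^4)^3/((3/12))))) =38* 266^(1/4)* 561^(3/4)/2696660416162713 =0.00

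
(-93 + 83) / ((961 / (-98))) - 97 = -95.98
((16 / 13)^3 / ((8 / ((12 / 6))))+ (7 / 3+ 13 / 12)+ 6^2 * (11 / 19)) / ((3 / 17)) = 210546343 / 1502748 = 140.11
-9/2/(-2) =9/4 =2.25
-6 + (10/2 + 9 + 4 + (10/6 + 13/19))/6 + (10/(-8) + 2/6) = -2411/684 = -3.52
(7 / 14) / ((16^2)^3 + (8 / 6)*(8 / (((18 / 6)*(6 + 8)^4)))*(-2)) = 21609 / 725077721080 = 0.00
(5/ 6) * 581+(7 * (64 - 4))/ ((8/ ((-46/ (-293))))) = 865655/ 1758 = 492.41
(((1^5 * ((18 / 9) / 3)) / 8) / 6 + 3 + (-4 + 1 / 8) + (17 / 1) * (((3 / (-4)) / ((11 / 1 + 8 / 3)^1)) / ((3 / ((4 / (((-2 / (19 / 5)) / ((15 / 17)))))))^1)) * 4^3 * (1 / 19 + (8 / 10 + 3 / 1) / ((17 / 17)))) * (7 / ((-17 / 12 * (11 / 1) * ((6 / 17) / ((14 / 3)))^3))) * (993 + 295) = -3385743184983656 / 4931685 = -686528678.33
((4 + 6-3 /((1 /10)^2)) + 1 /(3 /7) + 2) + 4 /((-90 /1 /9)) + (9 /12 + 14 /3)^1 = -5613 /20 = -280.65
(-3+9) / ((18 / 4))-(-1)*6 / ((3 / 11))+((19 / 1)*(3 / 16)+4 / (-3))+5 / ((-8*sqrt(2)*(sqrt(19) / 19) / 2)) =409 / 16-5*sqrt(38) / 8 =21.71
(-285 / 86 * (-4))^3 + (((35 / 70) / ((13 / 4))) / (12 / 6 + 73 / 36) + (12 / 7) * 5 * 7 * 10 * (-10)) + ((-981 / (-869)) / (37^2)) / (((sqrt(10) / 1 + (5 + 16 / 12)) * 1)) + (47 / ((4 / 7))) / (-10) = -1422065402689287640049 / 386544255677368360-8829 * sqrt(10) / 322398131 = -3678.92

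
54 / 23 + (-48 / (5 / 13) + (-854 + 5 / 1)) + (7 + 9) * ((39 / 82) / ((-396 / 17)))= -151203931 / 155595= -971.78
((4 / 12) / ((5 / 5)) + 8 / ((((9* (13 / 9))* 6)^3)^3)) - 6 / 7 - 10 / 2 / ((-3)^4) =-54753829850633465 / 93510305799124032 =-0.59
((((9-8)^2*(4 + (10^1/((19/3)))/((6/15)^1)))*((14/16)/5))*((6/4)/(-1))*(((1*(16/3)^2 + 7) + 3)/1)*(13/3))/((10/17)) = -590.82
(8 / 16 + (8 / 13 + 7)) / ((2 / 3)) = 633 / 52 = 12.17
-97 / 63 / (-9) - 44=-24851 / 567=-43.83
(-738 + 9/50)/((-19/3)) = 110673/950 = 116.50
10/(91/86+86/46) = 3.42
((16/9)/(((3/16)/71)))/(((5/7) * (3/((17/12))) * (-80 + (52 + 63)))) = 77248/6075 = 12.72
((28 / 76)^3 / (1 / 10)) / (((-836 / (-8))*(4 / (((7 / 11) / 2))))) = 12005 / 31537682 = 0.00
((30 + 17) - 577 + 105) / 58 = -425 / 58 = -7.33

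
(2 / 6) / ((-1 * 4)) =-0.08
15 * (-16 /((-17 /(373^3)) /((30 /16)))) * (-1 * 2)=-46705605300 /17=-2747388547.06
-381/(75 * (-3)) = 127/75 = 1.69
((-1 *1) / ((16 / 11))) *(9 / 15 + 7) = -209 / 40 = -5.22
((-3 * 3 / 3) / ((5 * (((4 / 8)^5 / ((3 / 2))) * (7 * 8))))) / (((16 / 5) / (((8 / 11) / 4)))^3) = -225 / 2385152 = -0.00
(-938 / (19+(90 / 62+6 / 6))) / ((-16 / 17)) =35309 / 760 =46.46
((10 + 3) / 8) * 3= 39 / 8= 4.88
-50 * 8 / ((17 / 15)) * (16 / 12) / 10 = -800 / 17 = -47.06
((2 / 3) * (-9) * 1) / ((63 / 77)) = -22 / 3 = -7.33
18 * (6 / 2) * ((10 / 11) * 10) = 5400 / 11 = 490.91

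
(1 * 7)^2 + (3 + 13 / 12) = 637 / 12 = 53.08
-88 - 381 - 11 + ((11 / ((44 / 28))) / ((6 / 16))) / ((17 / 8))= -24032 / 51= -471.22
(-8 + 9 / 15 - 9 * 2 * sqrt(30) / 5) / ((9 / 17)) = -34 * sqrt(30) / 5 - 629 / 45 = -51.22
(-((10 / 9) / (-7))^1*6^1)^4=0.82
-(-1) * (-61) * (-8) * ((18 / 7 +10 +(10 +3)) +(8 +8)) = 142008 / 7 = 20286.86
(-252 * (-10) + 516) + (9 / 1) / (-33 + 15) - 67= 2968.50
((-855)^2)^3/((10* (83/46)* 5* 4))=359405331889989375/332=1082546180391534.26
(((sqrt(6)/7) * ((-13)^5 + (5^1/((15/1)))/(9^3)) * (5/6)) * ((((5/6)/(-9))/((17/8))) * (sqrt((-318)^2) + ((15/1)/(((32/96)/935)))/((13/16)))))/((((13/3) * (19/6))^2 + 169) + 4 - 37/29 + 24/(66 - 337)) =682913.82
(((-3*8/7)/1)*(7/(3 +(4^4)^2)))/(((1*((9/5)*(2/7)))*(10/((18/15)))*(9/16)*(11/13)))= -5824/32441805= -0.00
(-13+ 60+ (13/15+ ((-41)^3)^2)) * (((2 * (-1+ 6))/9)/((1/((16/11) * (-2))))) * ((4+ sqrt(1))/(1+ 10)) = -22800500586560/3267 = -6979032931.30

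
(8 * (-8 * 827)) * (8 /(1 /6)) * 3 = -7621632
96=96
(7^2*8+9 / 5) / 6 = 1969 / 30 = 65.63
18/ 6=3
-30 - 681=-711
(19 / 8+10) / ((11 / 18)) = 81 / 4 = 20.25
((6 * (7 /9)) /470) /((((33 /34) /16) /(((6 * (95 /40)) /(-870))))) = -0.00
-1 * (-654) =654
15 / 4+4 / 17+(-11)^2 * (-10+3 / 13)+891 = -287.09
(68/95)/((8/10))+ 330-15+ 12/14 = 42128/133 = 316.75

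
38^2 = 1444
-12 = -12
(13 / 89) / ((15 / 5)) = 13 / 267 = 0.05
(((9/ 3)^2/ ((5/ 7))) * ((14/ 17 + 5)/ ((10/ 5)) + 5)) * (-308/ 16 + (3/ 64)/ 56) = -167022369/ 87040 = -1918.92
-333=-333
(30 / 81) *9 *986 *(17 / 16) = 41905 / 12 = 3492.08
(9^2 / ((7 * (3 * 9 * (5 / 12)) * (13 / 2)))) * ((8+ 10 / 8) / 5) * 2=1332 / 2275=0.59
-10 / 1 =-10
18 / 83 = 0.22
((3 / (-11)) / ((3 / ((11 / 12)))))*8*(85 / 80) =-17 / 24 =-0.71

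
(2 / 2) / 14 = 1 / 14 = 0.07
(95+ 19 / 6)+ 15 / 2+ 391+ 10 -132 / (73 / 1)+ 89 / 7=793439 / 1533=517.57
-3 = -3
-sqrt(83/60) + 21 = 21 - sqrt(1245)/30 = 19.82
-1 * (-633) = 633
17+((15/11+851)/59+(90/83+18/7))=13236105/377069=35.10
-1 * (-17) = 17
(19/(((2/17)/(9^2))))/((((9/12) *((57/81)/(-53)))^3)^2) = 33218052473397731641344/2476099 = 13415478328369637.74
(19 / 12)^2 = 361 / 144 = 2.51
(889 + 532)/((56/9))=1827/8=228.38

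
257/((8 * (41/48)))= 1542/41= 37.61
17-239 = -222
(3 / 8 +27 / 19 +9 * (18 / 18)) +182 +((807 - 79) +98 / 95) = 700589 / 760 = 921.83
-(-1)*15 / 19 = 15 / 19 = 0.79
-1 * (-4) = 4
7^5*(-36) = -605052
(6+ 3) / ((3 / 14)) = 42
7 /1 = 7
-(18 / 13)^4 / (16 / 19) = -124659 / 28561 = -4.36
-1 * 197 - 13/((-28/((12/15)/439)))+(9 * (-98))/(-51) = -46939854/261205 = -179.71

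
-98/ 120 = -49/ 60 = -0.82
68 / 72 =17 / 18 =0.94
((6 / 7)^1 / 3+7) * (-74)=-3774 / 7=-539.14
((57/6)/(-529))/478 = -19/505724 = -0.00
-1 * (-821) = 821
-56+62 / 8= -193 / 4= -48.25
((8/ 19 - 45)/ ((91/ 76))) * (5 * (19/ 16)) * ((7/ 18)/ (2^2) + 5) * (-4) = 4218665/ 936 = 4507.12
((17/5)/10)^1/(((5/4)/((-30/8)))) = -51/50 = -1.02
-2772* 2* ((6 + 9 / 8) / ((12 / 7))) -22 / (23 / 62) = -2125343 / 92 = -23101.55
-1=-1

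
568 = 568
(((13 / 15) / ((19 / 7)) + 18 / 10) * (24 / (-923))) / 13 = -4832 / 1139905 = -0.00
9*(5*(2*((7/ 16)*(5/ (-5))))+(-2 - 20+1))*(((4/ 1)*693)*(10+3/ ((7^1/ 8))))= -8501031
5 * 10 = 50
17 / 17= 1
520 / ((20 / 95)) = 2470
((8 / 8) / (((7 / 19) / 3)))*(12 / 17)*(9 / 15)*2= 4104 / 595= 6.90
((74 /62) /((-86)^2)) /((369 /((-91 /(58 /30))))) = -16835 /817827492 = -0.00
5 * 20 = 100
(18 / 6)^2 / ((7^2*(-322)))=-9 / 15778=-0.00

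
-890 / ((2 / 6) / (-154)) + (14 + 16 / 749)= 411194.02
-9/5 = -1.80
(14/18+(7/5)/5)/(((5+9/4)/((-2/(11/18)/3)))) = -3808/23925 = -0.16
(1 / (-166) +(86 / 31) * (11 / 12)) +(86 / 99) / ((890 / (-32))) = 2.51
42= 42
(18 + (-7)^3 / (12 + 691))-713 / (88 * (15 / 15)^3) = 582129 / 61864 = 9.41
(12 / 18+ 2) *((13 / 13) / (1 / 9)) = 24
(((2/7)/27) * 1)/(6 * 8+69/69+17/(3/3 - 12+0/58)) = 11/49329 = 0.00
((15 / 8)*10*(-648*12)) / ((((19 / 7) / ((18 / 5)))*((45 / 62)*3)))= -1687392 / 19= -88810.11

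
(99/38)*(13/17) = 1287/646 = 1.99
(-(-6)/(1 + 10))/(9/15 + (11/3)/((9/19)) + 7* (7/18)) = 1620/32857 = 0.05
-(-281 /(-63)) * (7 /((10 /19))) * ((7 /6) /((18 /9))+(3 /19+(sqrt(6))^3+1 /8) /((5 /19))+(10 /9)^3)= -101441 * sqrt(6) /75 - 471738023 /2624400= -3492.80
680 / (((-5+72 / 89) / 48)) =-2904960 / 373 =-7788.10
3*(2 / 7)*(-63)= -54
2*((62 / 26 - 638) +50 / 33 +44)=-506306 / 429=-1180.20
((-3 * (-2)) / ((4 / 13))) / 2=39 / 4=9.75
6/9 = 2/3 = 0.67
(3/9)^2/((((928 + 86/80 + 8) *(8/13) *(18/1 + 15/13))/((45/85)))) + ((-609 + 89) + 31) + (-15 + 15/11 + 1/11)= -877103090297/1745320929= -502.55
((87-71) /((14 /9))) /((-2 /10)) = -360 /7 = -51.43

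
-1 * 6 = -6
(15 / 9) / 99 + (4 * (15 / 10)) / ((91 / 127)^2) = 28783283 / 2459457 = 11.70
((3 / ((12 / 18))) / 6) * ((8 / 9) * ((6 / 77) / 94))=2 / 3619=0.00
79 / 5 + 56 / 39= 3361 / 195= 17.24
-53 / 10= -5.30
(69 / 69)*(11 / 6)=1.83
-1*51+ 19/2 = -83/2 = -41.50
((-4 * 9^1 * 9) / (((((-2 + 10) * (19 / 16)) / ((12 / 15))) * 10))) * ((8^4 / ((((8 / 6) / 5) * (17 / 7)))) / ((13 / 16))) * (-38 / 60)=13451.19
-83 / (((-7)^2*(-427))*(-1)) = -83 / 20923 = -0.00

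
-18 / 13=-1.38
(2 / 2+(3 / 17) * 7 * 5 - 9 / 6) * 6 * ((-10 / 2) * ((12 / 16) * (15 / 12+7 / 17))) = -212.24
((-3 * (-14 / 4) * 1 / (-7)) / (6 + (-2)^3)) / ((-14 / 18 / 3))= -81 / 28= -2.89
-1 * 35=-35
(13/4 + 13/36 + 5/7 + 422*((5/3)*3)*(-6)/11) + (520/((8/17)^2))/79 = -489158135/437976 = -1116.86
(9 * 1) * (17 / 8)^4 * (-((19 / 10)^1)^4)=-97960862169 / 40960000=-2391.62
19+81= 100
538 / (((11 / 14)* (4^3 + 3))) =7532 / 737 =10.22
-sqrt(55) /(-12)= sqrt(55) /12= 0.62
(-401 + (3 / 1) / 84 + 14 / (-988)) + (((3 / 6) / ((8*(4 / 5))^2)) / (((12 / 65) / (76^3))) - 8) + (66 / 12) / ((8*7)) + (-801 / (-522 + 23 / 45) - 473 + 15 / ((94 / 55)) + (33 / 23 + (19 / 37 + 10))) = 17552455321729262357 / 623176702721664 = 28166.10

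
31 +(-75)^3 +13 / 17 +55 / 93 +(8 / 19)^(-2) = -42683155339 / 101184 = -421837.00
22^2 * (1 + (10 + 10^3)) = 489324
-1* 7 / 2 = -7 / 2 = -3.50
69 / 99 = 23 / 33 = 0.70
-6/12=-1/2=-0.50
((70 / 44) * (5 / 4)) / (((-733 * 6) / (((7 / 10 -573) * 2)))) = 200305 / 387024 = 0.52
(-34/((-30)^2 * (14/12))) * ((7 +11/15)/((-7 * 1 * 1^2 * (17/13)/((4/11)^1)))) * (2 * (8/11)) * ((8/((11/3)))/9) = 0.00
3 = 3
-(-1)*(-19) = -19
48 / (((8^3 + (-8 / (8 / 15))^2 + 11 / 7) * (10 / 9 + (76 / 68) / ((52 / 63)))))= 0.03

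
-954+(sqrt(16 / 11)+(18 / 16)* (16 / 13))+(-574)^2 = 4* sqrt(11) / 11+4270804 / 13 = 328524.59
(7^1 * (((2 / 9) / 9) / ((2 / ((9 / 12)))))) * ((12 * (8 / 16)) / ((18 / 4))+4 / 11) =98 / 891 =0.11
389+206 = 595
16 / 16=1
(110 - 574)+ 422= -42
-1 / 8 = -0.12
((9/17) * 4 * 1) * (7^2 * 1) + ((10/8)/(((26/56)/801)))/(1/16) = 7648452/221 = 34608.38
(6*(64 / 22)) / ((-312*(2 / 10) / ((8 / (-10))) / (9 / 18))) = 16 / 143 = 0.11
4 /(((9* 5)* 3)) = 4 /135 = 0.03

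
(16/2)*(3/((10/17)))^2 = 5202/25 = 208.08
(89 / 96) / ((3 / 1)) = 89 / 288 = 0.31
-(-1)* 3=3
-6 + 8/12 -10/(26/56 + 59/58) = -14536/1203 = -12.08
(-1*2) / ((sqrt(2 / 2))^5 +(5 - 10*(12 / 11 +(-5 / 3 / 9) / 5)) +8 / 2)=297 / 80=3.71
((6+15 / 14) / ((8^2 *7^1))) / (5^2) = 99 / 156800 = 0.00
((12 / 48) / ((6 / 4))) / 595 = 1 / 3570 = 0.00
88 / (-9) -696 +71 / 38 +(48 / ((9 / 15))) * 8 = -21857 / 342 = -63.91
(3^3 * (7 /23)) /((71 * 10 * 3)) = 63 /16330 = 0.00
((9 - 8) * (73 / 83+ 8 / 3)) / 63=883 / 15687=0.06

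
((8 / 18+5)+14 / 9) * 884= 6188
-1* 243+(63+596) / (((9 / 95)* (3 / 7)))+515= 16502.93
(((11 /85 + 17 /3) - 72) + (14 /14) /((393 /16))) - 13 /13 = -2243587 /33405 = -67.16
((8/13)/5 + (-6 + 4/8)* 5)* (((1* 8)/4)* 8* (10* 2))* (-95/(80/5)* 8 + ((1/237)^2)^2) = 17067305408796592/41014435293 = 416129.23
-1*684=-684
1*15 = 15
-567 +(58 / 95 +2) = -53617 / 95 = -564.39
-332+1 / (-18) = -5977 / 18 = -332.06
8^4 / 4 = 1024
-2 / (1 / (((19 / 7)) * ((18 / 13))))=-684 / 91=-7.52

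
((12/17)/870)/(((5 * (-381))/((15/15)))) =-2/4695825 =-0.00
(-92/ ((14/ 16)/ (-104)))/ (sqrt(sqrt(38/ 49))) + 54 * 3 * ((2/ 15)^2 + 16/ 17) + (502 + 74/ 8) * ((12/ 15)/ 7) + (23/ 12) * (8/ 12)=11516299/ 53550 + 38272 * 38^(3/ 4) * sqrt(7)/ 133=11867.48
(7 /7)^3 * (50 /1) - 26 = 24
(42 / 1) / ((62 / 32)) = 672 / 31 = 21.68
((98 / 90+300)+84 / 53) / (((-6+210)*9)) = 721877 / 4378860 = 0.16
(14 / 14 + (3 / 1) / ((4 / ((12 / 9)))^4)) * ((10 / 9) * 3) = 280 / 81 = 3.46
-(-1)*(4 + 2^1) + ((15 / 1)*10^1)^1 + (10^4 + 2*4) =10164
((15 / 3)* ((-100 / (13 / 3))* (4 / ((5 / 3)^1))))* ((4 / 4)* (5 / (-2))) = 9000 / 13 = 692.31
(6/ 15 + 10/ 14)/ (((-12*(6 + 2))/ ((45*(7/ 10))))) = -117/ 320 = -0.37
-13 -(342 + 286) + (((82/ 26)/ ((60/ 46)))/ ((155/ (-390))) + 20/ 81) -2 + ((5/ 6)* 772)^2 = 5188089352/ 12555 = 413228.94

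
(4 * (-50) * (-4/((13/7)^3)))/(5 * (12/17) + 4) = 16.59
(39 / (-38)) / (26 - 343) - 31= -373387 / 12046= -31.00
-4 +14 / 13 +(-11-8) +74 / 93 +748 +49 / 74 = 65089627 / 89466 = 727.53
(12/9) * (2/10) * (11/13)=44/195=0.23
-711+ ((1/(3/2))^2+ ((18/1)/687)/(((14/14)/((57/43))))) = -62968487/88623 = -710.52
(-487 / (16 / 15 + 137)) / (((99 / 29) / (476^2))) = -15999664240 / 68343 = -234108.31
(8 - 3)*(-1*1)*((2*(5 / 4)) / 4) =-25 / 8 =-3.12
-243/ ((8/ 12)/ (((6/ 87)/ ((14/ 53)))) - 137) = 38637/ 21377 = 1.81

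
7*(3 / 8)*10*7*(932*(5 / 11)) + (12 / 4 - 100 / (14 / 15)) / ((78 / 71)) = 155652267 / 2002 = 77748.39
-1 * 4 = -4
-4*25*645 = -64500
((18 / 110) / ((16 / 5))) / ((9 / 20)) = 5 / 44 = 0.11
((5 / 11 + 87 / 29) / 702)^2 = 361 / 14907321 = 0.00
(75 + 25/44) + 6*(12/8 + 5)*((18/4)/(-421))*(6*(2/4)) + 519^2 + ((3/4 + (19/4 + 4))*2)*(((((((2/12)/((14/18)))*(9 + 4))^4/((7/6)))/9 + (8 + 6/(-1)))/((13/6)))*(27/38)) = 2181375961865735/8094654568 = 269483.51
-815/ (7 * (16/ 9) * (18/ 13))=-10595/ 224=-47.30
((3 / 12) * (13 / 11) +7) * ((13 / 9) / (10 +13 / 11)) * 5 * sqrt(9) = 6955 / 492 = 14.14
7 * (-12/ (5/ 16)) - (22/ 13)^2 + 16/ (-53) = -12179988/ 44785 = -271.97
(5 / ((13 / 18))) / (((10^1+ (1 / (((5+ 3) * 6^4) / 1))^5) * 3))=3594149992919507927040 / 15574649969317867683853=0.23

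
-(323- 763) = 440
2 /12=1 /6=0.17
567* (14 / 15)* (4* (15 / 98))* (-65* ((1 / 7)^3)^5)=-21060 / 4747561509943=-0.00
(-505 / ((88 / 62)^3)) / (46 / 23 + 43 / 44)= -15044455 / 253616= -59.32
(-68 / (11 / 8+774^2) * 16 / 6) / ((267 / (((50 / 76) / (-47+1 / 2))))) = 0.00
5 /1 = 5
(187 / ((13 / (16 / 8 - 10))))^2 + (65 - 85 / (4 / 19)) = 12903.95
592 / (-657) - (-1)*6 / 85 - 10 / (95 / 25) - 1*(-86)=87577298 / 1061055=82.54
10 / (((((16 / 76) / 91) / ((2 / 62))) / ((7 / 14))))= 8645 / 124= 69.72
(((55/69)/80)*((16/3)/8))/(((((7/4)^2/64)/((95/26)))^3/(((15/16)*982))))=48556224020480000/17834764857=2722560.37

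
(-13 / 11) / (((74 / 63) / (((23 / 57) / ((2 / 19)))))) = -6279 / 1628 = -3.86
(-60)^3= -216000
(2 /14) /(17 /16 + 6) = 16 /791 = 0.02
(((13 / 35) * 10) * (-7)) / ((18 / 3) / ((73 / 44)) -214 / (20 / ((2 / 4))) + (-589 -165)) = 37960 / 1103371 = 0.03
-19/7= -2.71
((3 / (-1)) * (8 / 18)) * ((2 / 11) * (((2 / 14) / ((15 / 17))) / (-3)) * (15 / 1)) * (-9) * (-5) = 680 / 77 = 8.83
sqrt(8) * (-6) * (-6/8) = 9 * sqrt(2) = 12.73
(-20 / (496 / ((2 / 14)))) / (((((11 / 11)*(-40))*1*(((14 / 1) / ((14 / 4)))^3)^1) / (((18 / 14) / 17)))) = 9 / 52885504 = 0.00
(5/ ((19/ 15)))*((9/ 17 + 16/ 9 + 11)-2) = 43250/ 969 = 44.63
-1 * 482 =-482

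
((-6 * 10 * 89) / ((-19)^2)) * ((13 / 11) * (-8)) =555360 / 3971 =139.85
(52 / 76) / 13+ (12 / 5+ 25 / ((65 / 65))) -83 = -5277 / 95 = -55.55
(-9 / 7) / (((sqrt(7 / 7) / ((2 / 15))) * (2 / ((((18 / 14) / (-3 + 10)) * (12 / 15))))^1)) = -108 / 8575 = -0.01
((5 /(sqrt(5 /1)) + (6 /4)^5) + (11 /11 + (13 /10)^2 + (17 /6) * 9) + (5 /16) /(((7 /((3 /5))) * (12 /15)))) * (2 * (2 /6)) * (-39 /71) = -5214989 /397600 -26 * sqrt(5) /71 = -13.94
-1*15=-15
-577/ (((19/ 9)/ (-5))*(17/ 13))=337545/ 323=1045.03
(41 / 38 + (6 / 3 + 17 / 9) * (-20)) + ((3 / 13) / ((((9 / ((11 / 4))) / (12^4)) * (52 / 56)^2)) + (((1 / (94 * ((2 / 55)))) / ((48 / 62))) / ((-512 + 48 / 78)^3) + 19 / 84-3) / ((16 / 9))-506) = 1111.49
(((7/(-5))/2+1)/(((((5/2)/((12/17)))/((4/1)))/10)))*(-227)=-65376/85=-769.13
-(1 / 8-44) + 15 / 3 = 391 / 8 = 48.88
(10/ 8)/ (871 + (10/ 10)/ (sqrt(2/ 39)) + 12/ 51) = 0.00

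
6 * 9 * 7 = 378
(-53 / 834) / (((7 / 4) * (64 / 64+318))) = -106 / 931161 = -0.00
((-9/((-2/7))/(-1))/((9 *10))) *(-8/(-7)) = -2/5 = -0.40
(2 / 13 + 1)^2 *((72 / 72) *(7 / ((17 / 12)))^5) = 940976870400 / 239955833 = 3921.46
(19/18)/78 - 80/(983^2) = 18247171/1356669756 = 0.01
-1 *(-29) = 29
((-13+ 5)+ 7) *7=-7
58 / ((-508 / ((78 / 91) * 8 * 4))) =-2784 / 889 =-3.13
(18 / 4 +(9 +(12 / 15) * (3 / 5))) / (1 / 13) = 9087 / 50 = 181.74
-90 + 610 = 520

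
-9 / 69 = -3 / 23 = -0.13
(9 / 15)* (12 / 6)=6 / 5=1.20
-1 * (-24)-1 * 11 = 13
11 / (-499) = -11 / 499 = -0.02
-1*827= -827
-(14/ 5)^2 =-196/ 25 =-7.84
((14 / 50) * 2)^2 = 196 / 625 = 0.31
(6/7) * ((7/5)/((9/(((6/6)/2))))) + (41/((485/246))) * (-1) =-20.73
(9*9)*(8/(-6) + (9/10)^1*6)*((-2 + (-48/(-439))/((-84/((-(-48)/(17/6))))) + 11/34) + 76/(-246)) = -14163382539/21418810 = -661.26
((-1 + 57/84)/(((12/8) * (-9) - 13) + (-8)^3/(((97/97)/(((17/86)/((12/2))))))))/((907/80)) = 46440/71038961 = 0.00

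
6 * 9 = 54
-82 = -82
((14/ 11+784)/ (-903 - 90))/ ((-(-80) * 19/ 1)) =-4319/ 8301480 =-0.00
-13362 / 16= -6681 / 8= -835.12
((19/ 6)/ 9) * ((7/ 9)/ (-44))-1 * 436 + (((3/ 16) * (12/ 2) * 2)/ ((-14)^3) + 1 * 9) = -12527894629/ 29338848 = -427.01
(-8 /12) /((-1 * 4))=1 /6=0.17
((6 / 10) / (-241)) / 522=-1 / 209670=-0.00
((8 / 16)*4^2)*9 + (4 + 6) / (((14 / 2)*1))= 514 / 7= 73.43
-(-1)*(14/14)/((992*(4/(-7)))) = -7/3968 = -0.00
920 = 920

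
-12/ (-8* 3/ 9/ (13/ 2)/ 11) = 321.75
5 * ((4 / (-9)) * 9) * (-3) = 60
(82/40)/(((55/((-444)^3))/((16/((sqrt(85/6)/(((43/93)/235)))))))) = -205750054656 * sqrt(510)/170286875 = -27286.25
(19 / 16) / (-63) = -19 / 1008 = -0.02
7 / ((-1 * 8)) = -7 / 8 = -0.88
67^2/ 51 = 4489/ 51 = 88.02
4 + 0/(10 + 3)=4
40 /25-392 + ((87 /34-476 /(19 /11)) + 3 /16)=-17137931 /25840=-663.23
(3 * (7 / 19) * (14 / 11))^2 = 86436 / 43681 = 1.98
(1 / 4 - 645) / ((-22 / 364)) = 234689 / 22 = 10667.68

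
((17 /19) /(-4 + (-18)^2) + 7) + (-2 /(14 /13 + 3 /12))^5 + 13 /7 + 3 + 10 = 937303166562851 /66565174213440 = 14.08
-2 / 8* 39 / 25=-39 / 100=-0.39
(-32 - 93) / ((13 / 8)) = -1000 / 13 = -76.92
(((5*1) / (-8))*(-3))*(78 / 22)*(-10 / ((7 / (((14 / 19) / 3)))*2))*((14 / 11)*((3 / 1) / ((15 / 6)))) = -4095 / 2299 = -1.78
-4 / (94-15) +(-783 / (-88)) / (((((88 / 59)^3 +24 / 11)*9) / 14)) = 9682184461 / 3926391008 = 2.47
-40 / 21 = -1.90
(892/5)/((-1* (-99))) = 892/495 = 1.80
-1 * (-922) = 922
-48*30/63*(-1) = 160/7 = 22.86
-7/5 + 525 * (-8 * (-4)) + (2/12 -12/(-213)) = 35781493/2130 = 16798.82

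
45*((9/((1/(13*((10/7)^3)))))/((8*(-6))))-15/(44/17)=-4913715/15092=-325.58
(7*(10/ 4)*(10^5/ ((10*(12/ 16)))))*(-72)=-16800000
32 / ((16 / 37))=74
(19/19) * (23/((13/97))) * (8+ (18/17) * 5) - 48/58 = 14616670/6409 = 2280.65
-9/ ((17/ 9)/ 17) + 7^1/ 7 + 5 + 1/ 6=-449/ 6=-74.83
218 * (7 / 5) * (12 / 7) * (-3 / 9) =-872 / 5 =-174.40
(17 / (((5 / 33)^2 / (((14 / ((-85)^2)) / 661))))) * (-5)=-15246 / 1404625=-0.01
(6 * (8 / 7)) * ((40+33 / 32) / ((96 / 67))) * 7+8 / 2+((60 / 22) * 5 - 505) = 624577 / 704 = 887.18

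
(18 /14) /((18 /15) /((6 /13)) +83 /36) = 0.26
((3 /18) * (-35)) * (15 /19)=-175 /38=-4.61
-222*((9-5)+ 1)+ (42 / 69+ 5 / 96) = -2449421 / 2208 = -1109.34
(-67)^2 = 4489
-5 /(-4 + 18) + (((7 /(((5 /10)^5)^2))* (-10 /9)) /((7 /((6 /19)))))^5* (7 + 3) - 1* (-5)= -504403158265456442016295 /8423688798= -59879130195932.06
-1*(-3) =3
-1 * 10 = -10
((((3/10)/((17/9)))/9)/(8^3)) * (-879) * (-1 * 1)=2637/87040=0.03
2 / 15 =0.13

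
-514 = -514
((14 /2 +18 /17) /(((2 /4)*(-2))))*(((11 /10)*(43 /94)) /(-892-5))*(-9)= -194403 /4778020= -0.04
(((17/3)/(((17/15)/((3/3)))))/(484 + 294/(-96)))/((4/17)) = 68/1539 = 0.04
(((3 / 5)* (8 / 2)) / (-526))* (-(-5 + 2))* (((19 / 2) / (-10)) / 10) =171 / 131500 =0.00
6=6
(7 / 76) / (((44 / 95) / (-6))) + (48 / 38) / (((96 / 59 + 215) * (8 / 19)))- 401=-452342357 / 1124728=-402.18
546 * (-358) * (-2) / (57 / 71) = 9252152 / 19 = 486955.37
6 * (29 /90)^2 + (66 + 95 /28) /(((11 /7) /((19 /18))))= 2805779 /59400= 47.24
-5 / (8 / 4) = -5 / 2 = -2.50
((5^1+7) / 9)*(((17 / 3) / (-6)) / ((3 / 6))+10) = 10.81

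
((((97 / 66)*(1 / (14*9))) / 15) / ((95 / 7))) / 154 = 0.00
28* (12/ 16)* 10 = 210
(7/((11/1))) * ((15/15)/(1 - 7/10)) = 2.12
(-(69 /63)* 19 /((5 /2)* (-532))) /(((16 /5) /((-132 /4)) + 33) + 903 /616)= 1012 /2222983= 0.00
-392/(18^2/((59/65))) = -5782/5265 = -1.10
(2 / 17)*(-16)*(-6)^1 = 192 / 17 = 11.29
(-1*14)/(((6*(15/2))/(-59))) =826/45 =18.36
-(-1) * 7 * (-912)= -6384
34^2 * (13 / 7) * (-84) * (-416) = 75019776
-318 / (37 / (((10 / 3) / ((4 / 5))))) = -1325 / 37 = -35.81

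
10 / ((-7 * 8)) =-5 / 28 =-0.18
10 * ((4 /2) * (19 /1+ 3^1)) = 440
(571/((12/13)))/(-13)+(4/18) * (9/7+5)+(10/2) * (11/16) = -43091/1008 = -42.75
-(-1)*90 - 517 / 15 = 833 / 15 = 55.53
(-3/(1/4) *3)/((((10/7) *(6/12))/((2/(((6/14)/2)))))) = -2352/5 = -470.40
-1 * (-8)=8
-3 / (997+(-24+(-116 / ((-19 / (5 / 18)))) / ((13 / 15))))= -2223 / 722443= -0.00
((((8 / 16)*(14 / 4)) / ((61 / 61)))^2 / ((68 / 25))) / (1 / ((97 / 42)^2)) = 6.01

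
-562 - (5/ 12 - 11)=-6617/ 12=-551.42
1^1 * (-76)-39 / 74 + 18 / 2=-4997 / 74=-67.53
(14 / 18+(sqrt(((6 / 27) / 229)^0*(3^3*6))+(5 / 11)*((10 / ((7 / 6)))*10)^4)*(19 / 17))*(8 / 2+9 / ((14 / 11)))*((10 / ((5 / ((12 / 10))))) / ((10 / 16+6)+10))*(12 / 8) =20088*sqrt(2) / 833+27480384779441432 / 418006897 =65741496.69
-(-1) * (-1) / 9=-1 / 9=-0.11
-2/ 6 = -1/ 3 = -0.33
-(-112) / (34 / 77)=4312 / 17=253.65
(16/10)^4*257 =1052672/625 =1684.28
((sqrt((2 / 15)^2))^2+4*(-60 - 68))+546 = 7654 / 225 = 34.02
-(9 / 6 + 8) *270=-2565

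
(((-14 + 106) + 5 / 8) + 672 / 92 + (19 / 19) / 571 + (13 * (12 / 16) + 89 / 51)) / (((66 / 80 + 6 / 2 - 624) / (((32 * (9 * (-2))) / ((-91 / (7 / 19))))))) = -191056313920 / 455997866623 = -0.42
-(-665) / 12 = 665 / 12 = 55.42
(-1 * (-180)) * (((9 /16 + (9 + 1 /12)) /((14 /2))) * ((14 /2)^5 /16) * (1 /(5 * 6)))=1111663 /128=8684.87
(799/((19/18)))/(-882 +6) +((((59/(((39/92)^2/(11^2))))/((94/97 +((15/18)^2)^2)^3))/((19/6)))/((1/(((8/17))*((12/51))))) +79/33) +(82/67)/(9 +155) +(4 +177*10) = 2229.94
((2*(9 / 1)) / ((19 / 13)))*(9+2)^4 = 3425994 / 19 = 180315.47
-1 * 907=-907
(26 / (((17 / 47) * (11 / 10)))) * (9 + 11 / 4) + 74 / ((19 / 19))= 157423 / 187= 841.83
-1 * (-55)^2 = -3025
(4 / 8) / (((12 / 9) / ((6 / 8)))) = 9 / 32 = 0.28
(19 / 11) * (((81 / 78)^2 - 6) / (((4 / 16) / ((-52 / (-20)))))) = -63213 / 715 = -88.41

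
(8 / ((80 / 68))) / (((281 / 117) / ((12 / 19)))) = 47736 / 26695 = 1.79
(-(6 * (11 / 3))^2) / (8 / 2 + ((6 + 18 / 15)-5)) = -2420 / 31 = -78.06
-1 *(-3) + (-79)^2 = 6244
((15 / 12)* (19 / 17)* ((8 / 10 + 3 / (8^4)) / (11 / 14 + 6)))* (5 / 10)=0.08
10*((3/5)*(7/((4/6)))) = 63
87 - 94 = -7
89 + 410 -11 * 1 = 488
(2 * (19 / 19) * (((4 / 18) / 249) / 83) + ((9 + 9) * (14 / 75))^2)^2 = 1722497882139950224 / 13514498441015625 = 127.46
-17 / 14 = -1.21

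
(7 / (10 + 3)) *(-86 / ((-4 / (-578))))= -6691.46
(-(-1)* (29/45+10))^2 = 229441/2025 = 113.30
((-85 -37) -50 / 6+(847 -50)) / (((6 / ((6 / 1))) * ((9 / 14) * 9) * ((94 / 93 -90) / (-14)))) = 3038000 / 167589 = 18.13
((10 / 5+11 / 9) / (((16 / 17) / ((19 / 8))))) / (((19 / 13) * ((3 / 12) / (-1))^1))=-6409 / 288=-22.25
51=51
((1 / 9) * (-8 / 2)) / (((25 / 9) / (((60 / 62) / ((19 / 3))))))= -72 / 2945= -0.02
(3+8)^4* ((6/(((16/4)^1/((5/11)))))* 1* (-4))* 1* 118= -4711740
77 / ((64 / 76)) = 1463 / 16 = 91.44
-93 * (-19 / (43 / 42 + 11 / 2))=37107 / 137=270.85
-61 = -61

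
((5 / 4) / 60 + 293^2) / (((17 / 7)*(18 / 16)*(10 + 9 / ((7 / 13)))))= 201916897 / 171666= 1176.22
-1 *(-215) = 215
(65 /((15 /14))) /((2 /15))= 455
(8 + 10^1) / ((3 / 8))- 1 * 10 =38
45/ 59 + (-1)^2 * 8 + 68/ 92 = 12894/ 1357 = 9.50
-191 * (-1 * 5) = 955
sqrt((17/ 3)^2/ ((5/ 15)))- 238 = -238 + 17 * sqrt(3)/ 3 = -228.19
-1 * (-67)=67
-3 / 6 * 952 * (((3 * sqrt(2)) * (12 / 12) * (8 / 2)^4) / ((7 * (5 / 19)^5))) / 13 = -4501525.98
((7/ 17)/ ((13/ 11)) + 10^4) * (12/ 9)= 8840308/ 663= 13333.80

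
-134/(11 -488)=134/477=0.28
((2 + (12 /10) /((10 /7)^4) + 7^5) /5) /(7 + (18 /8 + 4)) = 420232203 /1656250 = 253.73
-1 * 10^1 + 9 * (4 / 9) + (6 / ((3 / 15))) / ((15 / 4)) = 2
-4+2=-2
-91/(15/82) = -7462/15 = -497.47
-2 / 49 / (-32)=1 / 784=0.00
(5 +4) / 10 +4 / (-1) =-31 / 10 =-3.10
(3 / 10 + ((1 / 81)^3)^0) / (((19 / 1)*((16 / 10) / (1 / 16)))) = 0.00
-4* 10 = -40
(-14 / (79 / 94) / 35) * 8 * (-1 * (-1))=-1504 / 395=-3.81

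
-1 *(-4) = 4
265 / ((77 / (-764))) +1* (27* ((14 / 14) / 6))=-404227 / 154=-2624.85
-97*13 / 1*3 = -3783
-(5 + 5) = -10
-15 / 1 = -15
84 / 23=3.65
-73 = -73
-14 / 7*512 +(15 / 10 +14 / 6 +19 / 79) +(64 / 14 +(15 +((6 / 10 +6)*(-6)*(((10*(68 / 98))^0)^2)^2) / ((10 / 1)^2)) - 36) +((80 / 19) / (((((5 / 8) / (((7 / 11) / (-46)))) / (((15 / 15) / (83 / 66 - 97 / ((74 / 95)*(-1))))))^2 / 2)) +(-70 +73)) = -50823877443838099020862 / 49164538311695050125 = -1033.75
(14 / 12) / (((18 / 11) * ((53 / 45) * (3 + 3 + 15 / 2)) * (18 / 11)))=4235 / 154548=0.03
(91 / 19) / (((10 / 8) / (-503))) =-183092 / 95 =-1927.28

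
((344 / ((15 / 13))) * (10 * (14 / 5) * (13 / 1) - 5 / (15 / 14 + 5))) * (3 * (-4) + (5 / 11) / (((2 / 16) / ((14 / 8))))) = -570609312 / 935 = -610277.34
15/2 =7.50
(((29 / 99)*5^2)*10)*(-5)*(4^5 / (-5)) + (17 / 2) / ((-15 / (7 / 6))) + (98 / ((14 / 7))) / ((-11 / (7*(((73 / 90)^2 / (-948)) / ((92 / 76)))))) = 145684356764473 / 1942736400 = 74989.26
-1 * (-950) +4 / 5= 4754 / 5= 950.80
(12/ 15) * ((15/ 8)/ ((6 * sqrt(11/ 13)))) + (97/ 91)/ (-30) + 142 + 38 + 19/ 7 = sqrt(143)/ 44 + 498713/ 2730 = 182.95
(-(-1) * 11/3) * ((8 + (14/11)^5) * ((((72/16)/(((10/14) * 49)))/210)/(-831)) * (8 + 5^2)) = -456558/451641575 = -0.00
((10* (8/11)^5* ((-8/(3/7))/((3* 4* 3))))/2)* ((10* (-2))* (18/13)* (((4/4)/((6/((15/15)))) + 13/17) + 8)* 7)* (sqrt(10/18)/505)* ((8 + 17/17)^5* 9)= 1151637175664640* sqrt(5)/3594819371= 716347.26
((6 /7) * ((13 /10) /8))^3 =59319 /21952000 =0.00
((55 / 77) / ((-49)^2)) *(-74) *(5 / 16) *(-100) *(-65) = -44.72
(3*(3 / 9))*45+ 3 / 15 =226 / 5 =45.20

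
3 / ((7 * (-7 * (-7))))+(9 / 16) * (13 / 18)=4555 / 10976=0.41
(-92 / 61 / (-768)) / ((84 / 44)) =253 / 245952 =0.00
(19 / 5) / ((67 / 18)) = 342 / 335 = 1.02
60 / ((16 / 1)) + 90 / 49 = 1095 / 196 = 5.59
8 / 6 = 4 / 3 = 1.33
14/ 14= 1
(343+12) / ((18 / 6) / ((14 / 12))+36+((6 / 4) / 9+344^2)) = 14910 / 4971739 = 0.00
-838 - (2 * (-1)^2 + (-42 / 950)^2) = -189525441 / 225625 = -840.00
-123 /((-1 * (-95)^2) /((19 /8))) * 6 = 369 /1900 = 0.19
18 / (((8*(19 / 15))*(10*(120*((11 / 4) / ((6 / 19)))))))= 27 / 158840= 0.00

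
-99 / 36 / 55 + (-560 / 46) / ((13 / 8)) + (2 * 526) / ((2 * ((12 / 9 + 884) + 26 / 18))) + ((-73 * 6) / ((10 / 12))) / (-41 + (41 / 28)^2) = 83167928541 / 12642510556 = 6.58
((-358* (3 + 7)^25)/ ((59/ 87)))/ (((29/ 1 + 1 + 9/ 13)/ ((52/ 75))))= -2807292800000000000000000000000/ 23541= -119251212777706979312688500.00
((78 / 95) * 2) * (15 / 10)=234 / 95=2.46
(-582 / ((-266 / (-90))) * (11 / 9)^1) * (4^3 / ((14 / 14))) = -15403.31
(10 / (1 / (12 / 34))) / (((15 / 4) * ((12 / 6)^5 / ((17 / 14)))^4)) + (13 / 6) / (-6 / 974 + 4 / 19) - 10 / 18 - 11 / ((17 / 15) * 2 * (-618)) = 754326104850812093 / 75026080327532544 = 10.05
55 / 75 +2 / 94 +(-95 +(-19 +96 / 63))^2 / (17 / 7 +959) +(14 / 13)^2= 5076148190 / 336775257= 15.07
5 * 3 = 15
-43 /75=-0.57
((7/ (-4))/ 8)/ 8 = -7/ 256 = -0.03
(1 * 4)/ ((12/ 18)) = 6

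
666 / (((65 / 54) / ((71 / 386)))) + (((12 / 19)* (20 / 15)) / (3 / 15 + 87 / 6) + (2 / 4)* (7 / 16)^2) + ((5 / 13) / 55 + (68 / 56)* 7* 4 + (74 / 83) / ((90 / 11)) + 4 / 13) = 136.35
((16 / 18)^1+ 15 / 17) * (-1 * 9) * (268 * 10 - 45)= -42005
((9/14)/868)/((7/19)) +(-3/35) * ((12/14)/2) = -14769/425320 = -0.03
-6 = -6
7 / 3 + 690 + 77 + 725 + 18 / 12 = 8975 / 6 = 1495.83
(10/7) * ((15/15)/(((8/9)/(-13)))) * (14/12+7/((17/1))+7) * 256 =-780000/17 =-45882.35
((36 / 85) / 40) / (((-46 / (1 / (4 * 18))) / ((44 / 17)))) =-11 / 1329400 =-0.00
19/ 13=1.46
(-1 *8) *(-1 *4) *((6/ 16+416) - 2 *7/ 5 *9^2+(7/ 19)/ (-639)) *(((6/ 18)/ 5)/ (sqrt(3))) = 368259692 *sqrt(3)/ 2731725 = 233.50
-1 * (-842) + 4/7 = 5898/7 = 842.57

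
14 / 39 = 0.36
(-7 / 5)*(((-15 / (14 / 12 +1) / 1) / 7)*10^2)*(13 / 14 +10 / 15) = 20100 / 91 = 220.88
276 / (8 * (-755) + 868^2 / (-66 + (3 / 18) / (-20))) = -0.02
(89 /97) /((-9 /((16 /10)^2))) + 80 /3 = 576304 /21825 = 26.41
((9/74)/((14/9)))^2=6561/1073296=0.01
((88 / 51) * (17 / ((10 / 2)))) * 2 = 176 / 15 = 11.73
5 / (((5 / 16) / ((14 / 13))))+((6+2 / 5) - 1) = 1471 / 65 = 22.63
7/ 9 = 0.78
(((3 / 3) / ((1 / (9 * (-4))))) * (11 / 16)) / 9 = -11 / 4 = -2.75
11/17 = 0.65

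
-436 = -436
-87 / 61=-1.43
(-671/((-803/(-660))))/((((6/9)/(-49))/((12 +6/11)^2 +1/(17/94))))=90151169220/13651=6603997.45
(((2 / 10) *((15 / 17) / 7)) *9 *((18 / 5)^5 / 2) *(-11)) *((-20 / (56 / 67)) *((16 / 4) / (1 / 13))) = 488806677216 / 520625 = 938884.37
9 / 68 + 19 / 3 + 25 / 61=85559 / 12444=6.88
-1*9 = -9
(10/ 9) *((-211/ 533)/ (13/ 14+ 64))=-29540/ 4360473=-0.01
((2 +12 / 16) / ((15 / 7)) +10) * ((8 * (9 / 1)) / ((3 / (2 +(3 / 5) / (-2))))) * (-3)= -34527 / 25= -1381.08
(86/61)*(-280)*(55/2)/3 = -662200/183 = -3618.58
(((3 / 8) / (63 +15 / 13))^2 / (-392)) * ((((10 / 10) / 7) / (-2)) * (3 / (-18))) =-169 / 162867683328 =-0.00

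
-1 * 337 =-337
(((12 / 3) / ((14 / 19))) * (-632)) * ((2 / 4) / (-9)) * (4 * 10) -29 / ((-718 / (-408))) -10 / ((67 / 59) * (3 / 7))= 11497029454 / 1515339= 7587.10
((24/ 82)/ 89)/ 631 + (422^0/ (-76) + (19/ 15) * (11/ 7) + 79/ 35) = 77804515289/ 18374101620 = 4.23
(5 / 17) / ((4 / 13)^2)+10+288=81901 / 272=301.11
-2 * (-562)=1124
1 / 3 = 0.33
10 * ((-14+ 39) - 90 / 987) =81950 / 329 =249.09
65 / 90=13 / 18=0.72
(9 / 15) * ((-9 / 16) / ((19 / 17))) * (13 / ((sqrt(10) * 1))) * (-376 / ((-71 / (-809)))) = 226883241 * sqrt(10) / 134900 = 5318.52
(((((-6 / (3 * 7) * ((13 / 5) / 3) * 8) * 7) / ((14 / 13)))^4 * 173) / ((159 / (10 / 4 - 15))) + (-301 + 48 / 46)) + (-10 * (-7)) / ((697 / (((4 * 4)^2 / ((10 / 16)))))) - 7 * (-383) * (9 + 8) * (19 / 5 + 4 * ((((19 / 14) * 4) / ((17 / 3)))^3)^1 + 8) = 68254122335681467202 / 210680260860825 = 323970.18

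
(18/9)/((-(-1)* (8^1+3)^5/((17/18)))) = 0.00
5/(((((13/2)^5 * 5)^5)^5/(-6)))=-255211775190703847597530955573826158592/1042795485689116644476471163918246417251241393931612994316164796029113652554571252156634741606146399162745232852319757704164413003260575633823871612548828125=-0.00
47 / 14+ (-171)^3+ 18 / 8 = -140005751 / 28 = -5000205.39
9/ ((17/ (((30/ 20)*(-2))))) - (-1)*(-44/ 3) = -829/ 51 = -16.25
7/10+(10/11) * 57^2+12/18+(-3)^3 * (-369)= 4262941/330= 12918.00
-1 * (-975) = 975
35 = 35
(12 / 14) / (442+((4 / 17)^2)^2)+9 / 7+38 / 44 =6115199425 / 2842573426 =2.15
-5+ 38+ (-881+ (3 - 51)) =-896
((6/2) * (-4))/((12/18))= -18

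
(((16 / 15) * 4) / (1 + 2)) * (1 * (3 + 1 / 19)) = 3712 / 855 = 4.34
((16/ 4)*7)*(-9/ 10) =-126/ 5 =-25.20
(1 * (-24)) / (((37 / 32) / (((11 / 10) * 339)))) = -1431936 / 185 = -7740.19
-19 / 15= -1.27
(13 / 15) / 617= 13 / 9255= 0.00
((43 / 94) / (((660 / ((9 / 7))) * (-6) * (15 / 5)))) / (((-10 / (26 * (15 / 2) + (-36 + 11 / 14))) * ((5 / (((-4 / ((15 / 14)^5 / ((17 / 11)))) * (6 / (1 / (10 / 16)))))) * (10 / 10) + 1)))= 0.00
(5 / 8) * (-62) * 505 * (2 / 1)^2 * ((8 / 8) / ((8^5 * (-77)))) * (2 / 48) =78275 / 60555264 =0.00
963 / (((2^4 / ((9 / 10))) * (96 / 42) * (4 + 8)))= 20223 / 10240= 1.97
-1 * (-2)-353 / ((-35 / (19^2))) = 127503 / 35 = 3642.94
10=10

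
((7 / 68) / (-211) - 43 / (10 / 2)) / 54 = -616999 / 3873960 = -0.16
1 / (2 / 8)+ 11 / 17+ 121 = 2136 / 17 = 125.65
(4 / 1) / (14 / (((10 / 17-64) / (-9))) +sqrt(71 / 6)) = -282744 / 280505 +23716*sqrt(426) / 280505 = 0.74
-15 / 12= -5 / 4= -1.25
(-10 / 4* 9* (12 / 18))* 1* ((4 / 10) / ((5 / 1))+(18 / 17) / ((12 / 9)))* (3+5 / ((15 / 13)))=-8173 / 85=-96.15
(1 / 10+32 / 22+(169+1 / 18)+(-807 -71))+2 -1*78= -783.39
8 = 8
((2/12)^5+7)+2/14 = 388807/54432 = 7.14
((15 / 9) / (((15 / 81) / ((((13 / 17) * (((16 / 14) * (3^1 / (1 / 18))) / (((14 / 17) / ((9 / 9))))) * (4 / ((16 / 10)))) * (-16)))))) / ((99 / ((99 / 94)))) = -505440 / 2303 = -219.47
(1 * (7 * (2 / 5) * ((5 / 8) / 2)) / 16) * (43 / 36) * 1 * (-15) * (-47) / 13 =3.54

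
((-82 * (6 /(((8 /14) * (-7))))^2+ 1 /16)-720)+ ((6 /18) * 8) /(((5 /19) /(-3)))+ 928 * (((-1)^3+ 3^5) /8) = 2170973 /80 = 27137.16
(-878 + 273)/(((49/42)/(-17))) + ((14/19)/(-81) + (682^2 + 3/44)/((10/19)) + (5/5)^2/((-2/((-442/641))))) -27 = 2711862391576813/3038416920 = 892524.78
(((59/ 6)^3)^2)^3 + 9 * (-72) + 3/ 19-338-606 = 1425902434526623106768974396538779/ 1929639176699904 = 738947701593217785.41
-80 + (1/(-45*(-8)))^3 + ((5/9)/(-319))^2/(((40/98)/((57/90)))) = -379820874834239/4747761216000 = -80.00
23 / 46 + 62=125 / 2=62.50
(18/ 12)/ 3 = 1/ 2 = 0.50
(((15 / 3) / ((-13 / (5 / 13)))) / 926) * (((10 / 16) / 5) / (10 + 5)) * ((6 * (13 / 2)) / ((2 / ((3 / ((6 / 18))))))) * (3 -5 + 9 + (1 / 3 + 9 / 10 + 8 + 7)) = -2091 / 385216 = -0.01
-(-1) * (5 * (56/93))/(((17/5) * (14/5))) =500/1581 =0.32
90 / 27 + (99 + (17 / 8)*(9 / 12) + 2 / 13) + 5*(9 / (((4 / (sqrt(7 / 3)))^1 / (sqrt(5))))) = 15*sqrt(105) / 4 + 129893 / 1248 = 142.51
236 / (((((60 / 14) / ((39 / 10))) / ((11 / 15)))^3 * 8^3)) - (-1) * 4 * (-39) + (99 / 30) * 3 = -63056022822941 / 432000000000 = -145.96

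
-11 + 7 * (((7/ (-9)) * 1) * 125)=-6224/ 9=-691.56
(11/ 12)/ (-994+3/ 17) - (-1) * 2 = 405293/ 202740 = 2.00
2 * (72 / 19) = 144 / 19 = 7.58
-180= -180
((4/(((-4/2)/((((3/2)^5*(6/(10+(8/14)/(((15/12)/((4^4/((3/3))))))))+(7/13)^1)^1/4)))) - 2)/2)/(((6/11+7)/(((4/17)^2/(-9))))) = 425777/426584808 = 0.00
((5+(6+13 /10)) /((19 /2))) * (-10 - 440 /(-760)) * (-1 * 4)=88068 /1805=48.79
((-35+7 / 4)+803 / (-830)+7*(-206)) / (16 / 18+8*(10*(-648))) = 22054689 / 774476320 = 0.03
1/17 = 0.06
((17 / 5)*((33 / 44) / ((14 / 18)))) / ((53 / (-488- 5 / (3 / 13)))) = -233937 / 7420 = -31.53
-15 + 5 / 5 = -14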